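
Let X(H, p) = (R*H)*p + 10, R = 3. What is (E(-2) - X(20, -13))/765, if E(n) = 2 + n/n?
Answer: 773/765 ≈ 1.0105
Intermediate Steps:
E(n) = 3 (E(n) = 2 + 1 = 3)
X(H, p) = 10 + 3*H*p (X(H, p) = (3*H)*p + 10 = 3*H*p + 10 = 10 + 3*H*p)
(E(-2) - X(20, -13))/765 = (3 - (10 + 3*20*(-13)))/765 = (3 - (10 - 780))*(1/765) = (3 - 1*(-770))*(1/765) = (3 + 770)*(1/765) = 773*(1/765) = 773/765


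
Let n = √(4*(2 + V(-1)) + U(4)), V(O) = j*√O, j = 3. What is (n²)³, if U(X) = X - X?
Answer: -2944 + 576*I ≈ -2944.0 + 576.0*I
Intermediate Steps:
U(X) = 0
V(O) = 3*√O
n = √(8 + 12*I) (n = √(4*(2 + 3*√(-1)) + 0) = √(4*(2 + 3*I) + 0) = √((8 + 12*I) + 0) = √(8 + 12*I) ≈ 3.3483 + 1.792*I)
(n²)³ = ((2*√(2 + 3*I))²)³ = (8 + 12*I)³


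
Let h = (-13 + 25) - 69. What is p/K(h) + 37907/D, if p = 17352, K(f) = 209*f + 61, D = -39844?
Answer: -285161713/118057772 ≈ -2.4154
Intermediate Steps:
h = -57 (h = 12 - 69 = -57)
K(f) = 61 + 209*f
p/K(h) + 37907/D = 17352/(61 + 209*(-57)) + 37907/(-39844) = 17352/(61 - 11913) + 37907*(-1/39844) = 17352/(-11852) - 37907/39844 = 17352*(-1/11852) - 37907/39844 = -4338/2963 - 37907/39844 = -285161713/118057772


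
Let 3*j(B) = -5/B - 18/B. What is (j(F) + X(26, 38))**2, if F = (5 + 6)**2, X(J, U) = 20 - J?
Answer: 4844401/131769 ≈ 36.764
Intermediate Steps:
F = 121 (F = 11**2 = 121)
j(B) = -23/(3*B) (j(B) = (-5/B - 18/B)/3 = (-23/B)/3 = -23/(3*B))
(j(F) + X(26, 38))**2 = (-23/3/121 + (20 - 1*26))**2 = (-23/3*1/121 + (20 - 26))**2 = (-23/363 - 6)**2 = (-2201/363)**2 = 4844401/131769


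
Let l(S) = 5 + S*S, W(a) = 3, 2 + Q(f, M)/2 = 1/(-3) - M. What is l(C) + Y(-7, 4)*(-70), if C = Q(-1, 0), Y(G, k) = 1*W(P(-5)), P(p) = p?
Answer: -1649/9 ≈ -183.22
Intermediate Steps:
Q(f, M) = -14/3 - 2*M (Q(f, M) = -4 + 2*(1/(-3) - M) = -4 + 2*(-⅓ - M) = -4 + (-⅔ - 2*M) = -14/3 - 2*M)
Y(G, k) = 3 (Y(G, k) = 1*3 = 3)
C = -14/3 (C = -14/3 - 2*0 = -14/3 + 0 = -14/3 ≈ -4.6667)
l(S) = 5 + S²
l(C) + Y(-7, 4)*(-70) = (5 + (-14/3)²) + 3*(-70) = (5 + 196/9) - 210 = 241/9 - 210 = -1649/9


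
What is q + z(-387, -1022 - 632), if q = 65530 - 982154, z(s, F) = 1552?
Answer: -915072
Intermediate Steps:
q = -916624
q + z(-387, -1022 - 632) = -916624 + 1552 = -915072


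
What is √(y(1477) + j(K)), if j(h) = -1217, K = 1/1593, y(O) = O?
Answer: 2*√65 ≈ 16.125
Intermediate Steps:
K = 1/1593 ≈ 0.00062775
√(y(1477) + j(K)) = √(1477 - 1217) = √260 = 2*√65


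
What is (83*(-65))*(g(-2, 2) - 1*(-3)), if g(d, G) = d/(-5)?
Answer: -18343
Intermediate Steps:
g(d, G) = -d/5 (g(d, G) = d*(-1/5) = -d/5)
(83*(-65))*(g(-2, 2) - 1*(-3)) = (83*(-65))*(-1/5*(-2) - 1*(-3)) = -5395*(2/5 + 3) = -5395*17/5 = -18343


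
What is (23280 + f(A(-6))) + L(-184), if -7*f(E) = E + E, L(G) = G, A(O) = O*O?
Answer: 161600/7 ≈ 23086.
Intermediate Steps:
A(O) = O²
f(E) = -2*E/7 (f(E) = -(E + E)/7 = -2*E/7)
(23280 + f(A(-6))) + L(-184) = (23280 - 2/7*(-6)²) - 184 = (23280 - 2/7*36) - 184 = (23280 - 72/7) - 184 = 162888/7 - 184 = 161600/7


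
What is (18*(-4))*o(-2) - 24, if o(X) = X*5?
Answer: 696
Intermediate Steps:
o(X) = 5*X
(18*(-4))*o(-2) - 24 = (18*(-4))*(5*(-2)) - 24 = -72*(-10) - 24 = 720 - 24 = 696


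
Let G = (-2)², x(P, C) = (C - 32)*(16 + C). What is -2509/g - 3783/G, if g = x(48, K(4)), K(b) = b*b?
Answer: -481715/512 ≈ -940.85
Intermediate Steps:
K(b) = b²
x(P, C) = (-32 + C)*(16 + C)
G = 4
g = -512 (g = -512 + (4²)² - 16*4² = -512 + 16² - 16*16 = -512 + 256 - 256 = -512)
-2509/g - 3783/G = -2509/(-512) - 3783/4 = -2509*(-1/512) - 3783*¼ = 2509/512 - 3783/4 = -481715/512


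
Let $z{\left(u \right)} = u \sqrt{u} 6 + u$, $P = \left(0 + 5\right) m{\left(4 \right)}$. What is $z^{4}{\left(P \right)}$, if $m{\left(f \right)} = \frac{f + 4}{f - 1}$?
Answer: $\frac{597199360000}{81} + \frac{19701760000 \sqrt{30}}{81} \approx 8.7051 \cdot 10^{9}$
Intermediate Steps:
$m{\left(f \right)} = \frac{4 + f}{-1 + f}$
$P = \frac{40}{3}$ ($P = \left(0 + 5\right) \frac{4 + 4}{-1 + 4} = 5 \cdot \frac{1}{3} \cdot 8 = 5 \cdot \frac{8}{3} = \frac{40}{3} \approx 13.333$)
$z{\left(u \right)} = u + 6 u^{\frac{3}{2}}$ ($z{\left(u \right)} = u^{\frac{3}{2}} \cdot 6 + u = 6 u^{\frac{3}{2}} + u = u + 6 u^{\frac{3}{2}}$)
$z^{4}{\left(P \right)} = \left(\frac{40}{3} + 6 \left(\frac{40}{3}\right)^{\frac{3}{2}}\right)^{4} = \left(\frac{40}{3} + 6 \frac{80 \sqrt{30}}{9}\right)^{4} = \left(\frac{40}{3} + \frac{160 \sqrt{30}}{3}\right)^{4}$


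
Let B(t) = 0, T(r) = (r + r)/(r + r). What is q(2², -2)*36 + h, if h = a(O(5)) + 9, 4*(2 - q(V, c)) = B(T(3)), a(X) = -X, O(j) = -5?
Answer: 86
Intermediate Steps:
T(r) = 1 (T(r) = (2*r)/((2*r)) = (2*r)*(1/(2*r)) = 1)
q(V, c) = 2 (q(V, c) = 2 - ¼*0 = 2 + 0 = 2)
h = 14 (h = -1*(-5) + 9 = 5 + 9 = 14)
q(2², -2)*36 + h = 2*36 + 14 = 72 + 14 = 86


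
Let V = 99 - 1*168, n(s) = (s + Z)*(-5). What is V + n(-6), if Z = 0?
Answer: -39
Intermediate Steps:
n(s) = -5*s (n(s) = (s + 0)*(-5) = s*(-5) = -5*s)
V = -69 (V = 99 - 168 = -69)
V + n(-6) = -69 - 5*(-6) = -69 + 30 = -39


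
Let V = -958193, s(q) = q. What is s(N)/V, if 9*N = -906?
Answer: 302/2874579 ≈ 0.00010506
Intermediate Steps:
N = -302/3 (N = (1/9)*(-906) = -302/3 ≈ -100.67)
s(N)/V = -302/3/(-958193) = -302/3*(-1/958193) = 302/2874579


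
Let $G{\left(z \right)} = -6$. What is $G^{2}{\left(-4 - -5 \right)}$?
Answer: $36$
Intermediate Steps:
$G^{2}{\left(-4 - -5 \right)} = \left(-6\right)^{2} = 36$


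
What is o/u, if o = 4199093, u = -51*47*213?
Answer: -4199093/510561 ≈ -8.2245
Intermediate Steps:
u = -510561 (u = -2397*213 = -510561)
o/u = 4199093/(-510561) = 4199093*(-1/510561) = -4199093/510561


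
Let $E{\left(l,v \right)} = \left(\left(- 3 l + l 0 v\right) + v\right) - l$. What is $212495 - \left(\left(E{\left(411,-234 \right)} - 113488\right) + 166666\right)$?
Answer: $161195$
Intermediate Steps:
$E{\left(l,v \right)} = v - 4 l$ ($E{\left(l,v \right)} = \left(\left(- 3 l + 0 v\right) + v\right) - l = \left(\left(- 3 l + 0\right) + v\right) - l = \left(- 3 l + v\right) - l = \left(v - 3 l\right) - l = v - 4 l$)
$212495 - \left(\left(E{\left(411,-234 \right)} - 113488\right) + 166666\right) = 212495 - \left(\left(\left(-234 - 1644\right) - 113488\right) + 166666\right) = 212495 - \left(\left(-1878 - 113488\right) + 166666\right) = 212495 - \left(-115366 + 166666\right) = 212495 - 51300 = 161195$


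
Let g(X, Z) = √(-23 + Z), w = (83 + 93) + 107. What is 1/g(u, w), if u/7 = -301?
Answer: √65/130 ≈ 0.062017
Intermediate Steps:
u = -2107 (u = 7*(-301) = -2107)
w = 283 (w = 176 + 107 = 283)
1/g(u, w) = 1/(√(-23 + 283)) = 1/(√260) = 1/(2*√65) = √65/130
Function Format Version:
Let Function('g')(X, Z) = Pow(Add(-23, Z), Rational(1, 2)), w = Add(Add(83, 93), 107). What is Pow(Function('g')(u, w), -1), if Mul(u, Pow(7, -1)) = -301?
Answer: Mul(Rational(1, 130), Pow(65, Rational(1, 2))) ≈ 0.062017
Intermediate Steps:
u = -2107 (u = Mul(7, -301) = -2107)
w = 283 (w = Add(176, 107) = 283)
Pow(Function('g')(u, w), -1) = Pow(Pow(Add(-23, 283), Rational(1, 2)), -1) = Pow(Pow(260, Rational(1, 2)), -1) = Pow(Mul(2, Pow(65, Rational(1, 2))), -1) = Mul(Rational(1, 130), Pow(65, Rational(1, 2)))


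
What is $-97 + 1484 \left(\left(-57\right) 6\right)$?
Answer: $-507625$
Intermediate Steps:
$-97 + 1484 \left(\left(-57\right) 6\right) = -97 + 1484 \left(-342\right) = -97 - 507528 = -507625$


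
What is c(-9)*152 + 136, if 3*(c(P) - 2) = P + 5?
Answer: 712/3 ≈ 237.33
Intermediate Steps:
c(P) = 11/3 + P/3 (c(P) = 2 + (P + 5)/3 = 2 + (5 + P)/3 = 2 + (5/3 + P/3) = 11/3 + P/3)
c(-9)*152 + 136 = (11/3 + (⅓)*(-9))*152 + 136 = (11/3 - 3)*152 + 136 = (⅔)*152 + 136 = 304/3 + 136 = 712/3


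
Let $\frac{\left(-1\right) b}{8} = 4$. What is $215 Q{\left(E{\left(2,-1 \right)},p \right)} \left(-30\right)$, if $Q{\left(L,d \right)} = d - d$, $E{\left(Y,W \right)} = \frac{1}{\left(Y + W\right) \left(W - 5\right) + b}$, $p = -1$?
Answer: $0$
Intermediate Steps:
$b = -32$ ($b = \left(-8\right) 4 = -32$)
$E{\left(Y,W \right)} = \frac{1}{-32 + \left(-5 + W\right) \left(W + Y\right)}$ ($E{\left(Y,W \right)} = \frac{1}{\left(Y + W\right) \left(W - 5\right) - 32} = \frac{1}{\left(W + Y\right) \left(-5 + W\right) - 32} = \frac{1}{\left(-5 + W\right) \left(W + Y\right) - 32} = \frac{1}{-32 + \left(-5 + W\right) \left(W + Y\right)}$)
$Q{\left(L,d \right)} = 0$
$215 Q{\left(E{\left(2,-1 \right)},p \right)} \left(-30\right) = 215 \cdot 0 \left(-30\right) = 0 \left(-30\right) = 0$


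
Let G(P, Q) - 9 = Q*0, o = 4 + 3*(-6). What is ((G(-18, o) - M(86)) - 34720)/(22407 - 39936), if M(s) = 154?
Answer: 34865/17529 ≈ 1.9890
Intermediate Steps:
o = -14 (o = 4 - 18 = -14)
G(P, Q) = 9 (G(P, Q) = 9 + Q*0 = 9 + 0 = 9)
((G(-18, o) - M(86)) - 34720)/(22407 - 39936) = ((9 - 1*154) - 34720)/(22407 - 39936) = ((9 - 154) - 34720)/(-17529) = (-145 - 34720)*(-1/17529) = -34865*(-1/17529) = 34865/17529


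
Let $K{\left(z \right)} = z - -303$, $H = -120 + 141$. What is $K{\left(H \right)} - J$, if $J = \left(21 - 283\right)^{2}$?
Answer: $-68320$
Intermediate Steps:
$H = 21$
$K{\left(z \right)} = 303 + z$ ($K{\left(z \right)} = z + 303 = 303 + z$)
$J = 68644$ ($J = \left(-262\right)^{2} = 68644$)
$K{\left(H \right)} - J = \left(303 + 21\right) - 68644 = 324 - 68644 = -68320$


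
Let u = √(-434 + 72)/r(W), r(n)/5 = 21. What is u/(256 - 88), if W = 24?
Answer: I*√362/17640 ≈ 0.0010786*I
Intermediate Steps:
r(n) = 105 (r(n) = 5*21 = 105)
u = I*√362/105 (u = √(-434 + 72)/105 = √(-362)*(1/105) = (I*√362)*(1/105) = I*√362/105 ≈ 0.1812*I)
u/(256 - 88) = (I*√362/105)/(256 - 88) = (I*√362/105)/168 = (I*√362/105)*(1/168) = I*√362/17640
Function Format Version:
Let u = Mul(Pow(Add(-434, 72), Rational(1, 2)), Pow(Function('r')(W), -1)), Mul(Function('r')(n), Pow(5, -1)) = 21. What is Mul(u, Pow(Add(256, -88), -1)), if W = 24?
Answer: Mul(Rational(1, 17640), I, Pow(362, Rational(1, 2))) ≈ Mul(0.0010786, I)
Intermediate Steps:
Function('r')(n) = 105 (Function('r')(n) = Mul(5, 21) = 105)
u = Mul(Rational(1, 105), I, Pow(362, Rational(1, 2))) (u = Mul(Pow(Add(-434, 72), Rational(1, 2)), Pow(105, -1)) = Mul(Pow(-362, Rational(1, 2)), Rational(1, 105)) = Mul(Mul(I, Pow(362, Rational(1, 2))), Rational(1, 105)) = Mul(Rational(1, 105), I, Pow(362, Rational(1, 2))) ≈ Mul(0.18120, I))
Mul(u, Pow(Add(256, -88), -1)) = Mul(Mul(Rational(1, 105), I, Pow(362, Rational(1, 2))), Pow(Add(256, -88), -1)) = Mul(Mul(Rational(1, 105), I, Pow(362, Rational(1, 2))), Pow(168, -1)) = Mul(Mul(Rational(1, 105), I, Pow(362, Rational(1, 2))), Rational(1, 168)) = Mul(Rational(1, 17640), I, Pow(362, Rational(1, 2)))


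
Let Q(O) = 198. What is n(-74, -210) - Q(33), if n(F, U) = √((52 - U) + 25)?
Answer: -198 + √287 ≈ -181.06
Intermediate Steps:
n(F, U) = √(77 - U)
n(-74, -210) - Q(33) = √(77 - 1*(-210)) - 1*198 = √(77 + 210) - 198 = √287 - 198 = -198 + √287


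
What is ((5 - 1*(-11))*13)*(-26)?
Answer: -5408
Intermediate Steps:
((5 - 1*(-11))*13)*(-26) = ((5 + 11)*13)*(-26) = (16*13)*(-26) = 208*(-26) = -5408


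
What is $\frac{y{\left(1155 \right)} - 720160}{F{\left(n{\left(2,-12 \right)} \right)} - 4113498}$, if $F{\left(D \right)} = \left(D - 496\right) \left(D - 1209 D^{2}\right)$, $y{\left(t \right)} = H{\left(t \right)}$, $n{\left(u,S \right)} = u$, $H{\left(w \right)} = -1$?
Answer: $\frac{720161}{1725502} \approx 0.41736$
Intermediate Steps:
$y{\left(t \right)} = -1$
$F{\left(D \right)} = \left(-496 + D\right) \left(D - 1209 D^{2}\right)$
$\frac{y{\left(1155 \right)} - 720160}{F{\left(n{\left(2,-12 \right)} \right)} - 4113498} = \frac{-1 - 720160}{2 \left(-496 - 1209 \cdot 2^{2} + 599665 \cdot 2\right) - 4113498} = - \frac{720161}{2 \left(-496 - 4836 + 1199330\right) - 4113498} = - \frac{720161}{2 \cdot 1193998 - 4113498} = - \frac{720161}{2387996 - 4113498} = - \frac{720161}{-1725502} = \left(-720161\right) \left(- \frac{1}{1725502}\right) = \frac{720161}{1725502}$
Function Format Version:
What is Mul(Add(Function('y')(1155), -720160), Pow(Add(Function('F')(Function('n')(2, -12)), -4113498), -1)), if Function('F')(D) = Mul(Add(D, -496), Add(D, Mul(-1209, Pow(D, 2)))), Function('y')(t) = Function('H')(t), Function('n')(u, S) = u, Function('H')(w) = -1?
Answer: Rational(720161, 1725502) ≈ 0.41736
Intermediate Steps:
Function('y')(t) = -1
Function('F')(D) = Mul(Add(-496, D), Add(D, Mul(-1209, Pow(D, 2))))
Mul(Add(Function('y')(1155), -720160), Pow(Add(Function('F')(Function('n')(2, -12)), -4113498), -1)) = Mul(Add(-1, -720160), Pow(Add(Mul(2, Add(-496, Mul(-1209, Pow(2, 2)), Mul(599665, 2))), -4113498), -1)) = Mul(-720161, Pow(Add(Mul(2, Add(-496, Mul(-1209, 4), 1199330)), -4113498), -1)) = Mul(-720161, Pow(Add(Mul(2, Add(-496, -4836, 1199330)), -4113498), -1)) = Mul(-720161, Pow(Add(Mul(2, 1193998), -4113498), -1)) = Mul(-720161, Pow(Add(2387996, -4113498), -1)) = Mul(-720161, Pow(-1725502, -1)) = Mul(-720161, Rational(-1, 1725502)) = Rational(720161, 1725502)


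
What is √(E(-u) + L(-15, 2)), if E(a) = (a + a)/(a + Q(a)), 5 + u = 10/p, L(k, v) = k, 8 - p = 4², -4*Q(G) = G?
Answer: I*√111/3 ≈ 3.5119*I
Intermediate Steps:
Q(G) = -G/4
p = -8 (p = 8 - 1*4² = 8 - 1*16 = 8 - 16 = -8)
u = -25/4 (u = -5 + 10/(-8) = -5 + 10*(-⅛) = -5 - 5/4 = -25/4 ≈ -6.2500)
E(a) = 8/3 (E(a) = (a + a)/(a - a/4) = (2*a)/((3*a/4)) = (2*a)*(4/(3*a)) = 8/3)
√(E(-u) + L(-15, 2)) = √(8/3 - 15) = √(-37/3) = I*√111/3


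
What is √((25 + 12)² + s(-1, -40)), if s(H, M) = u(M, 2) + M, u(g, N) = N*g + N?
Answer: 3*√139 ≈ 35.370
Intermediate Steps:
u(g, N) = N + N*g
s(H, M) = 2 + 3*M (s(H, M) = 2*(1 + M) + M = (2 + 2*M) + M = 2 + 3*M)
√((25 + 12)² + s(-1, -40)) = √((25 + 12)² + (2 + 3*(-40))) = √(37² + (2 - 120)) = √(1369 - 118) = √1251 = 3*√139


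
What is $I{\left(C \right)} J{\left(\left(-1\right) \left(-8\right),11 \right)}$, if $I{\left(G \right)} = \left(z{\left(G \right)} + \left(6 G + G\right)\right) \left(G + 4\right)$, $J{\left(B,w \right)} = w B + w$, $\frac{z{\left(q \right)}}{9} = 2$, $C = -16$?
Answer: $111672$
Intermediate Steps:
$z{\left(q \right)} = 18$ ($z{\left(q \right)} = 9 \cdot 2 = 18$)
$J{\left(B,w \right)} = w + B w$ ($J{\left(B,w \right)} = B w + w = w + B w$)
$I{\left(G \right)} = \left(4 + G\right) \left(18 + 7 G\right)$ ($I{\left(G \right)} = \left(18 + \left(6 G + G\right)\right) \left(G + 4\right) = \left(18 + 7 G\right) \left(4 + G\right) = \left(4 + G\right) \left(18 + 7 G\right)$)
$I{\left(C \right)} J{\left(\left(-1\right) \left(-8\right),11 \right)} = \left(72 + 7 \left(-16\right)^{2} + 46 \left(-16\right)\right) 11 \left(1 - -8\right) = \left(72 + 7 \cdot 256 - 736\right) 11 \left(1 + 8\right) = \left(72 + 1792 - 736\right) 11 \cdot 9 = 1128 \cdot 99 = 111672$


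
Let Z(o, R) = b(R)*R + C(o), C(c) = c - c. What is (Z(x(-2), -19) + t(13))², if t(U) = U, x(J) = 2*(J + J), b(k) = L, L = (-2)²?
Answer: 3969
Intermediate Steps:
L = 4
b(k) = 4
C(c) = 0
x(J) = 4*J (x(J) = 2*(2*J) = 4*J)
Z(o, R) = 4*R (Z(o, R) = 4*R + 0 = 4*R)
(Z(x(-2), -19) + t(13))² = (4*(-19) + 13)² = (-76 + 13)² = (-63)² = 3969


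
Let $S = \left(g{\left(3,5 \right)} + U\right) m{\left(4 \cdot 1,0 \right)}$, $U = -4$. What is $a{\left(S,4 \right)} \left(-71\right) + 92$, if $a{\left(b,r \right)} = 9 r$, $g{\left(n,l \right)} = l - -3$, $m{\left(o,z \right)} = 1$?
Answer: $-2464$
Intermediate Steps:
$g{\left(n,l \right)} = 3 + l$ ($g{\left(n,l \right)} = l + 3 = 3 + l$)
$S = 4$ ($S = \left(\left(3 + 5\right) - 4\right) 1 = \left(8 - 4\right) 1 = 4 \cdot 1 = 4$)
$a{\left(S,4 \right)} \left(-71\right) + 92 = 9 \cdot 4 \left(-71\right) + 92 = 36 \left(-71\right) + 92 = -2556 + 92 = -2464$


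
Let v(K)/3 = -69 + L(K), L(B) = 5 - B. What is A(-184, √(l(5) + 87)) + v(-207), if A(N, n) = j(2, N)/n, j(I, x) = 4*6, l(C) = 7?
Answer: 429 + 12*√94/47 ≈ 431.48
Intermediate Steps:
j(I, x) = 24
v(K) = -192 - 3*K (v(K) = 3*(-69 + (5 - K)) = 3*(-64 - K) = -192 - 3*K)
A(N, n) = 24/n
A(-184, √(l(5) + 87)) + v(-207) = 24/(√(7 + 87)) + (-192 - 3*(-207)) = 24/(√94) + (-192 + 621) = 24*(√94/94) + 429 = 12*√94/47 + 429 = 429 + 12*√94/47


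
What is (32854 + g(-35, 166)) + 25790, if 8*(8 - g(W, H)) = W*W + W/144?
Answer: 67390739/1152 ≈ 58499.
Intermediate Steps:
g(W, H) = 8 - W**2/8 - W/1152 (g(W, H) = 8 - (W*W + W/144)/8 = 8 - (W**2 + W*(1/144))/8 = 8 - (W**2 + W/144)/8 = 8 + (-W**2/8 - W/1152) = 8 - W**2/8 - W/1152)
(32854 + g(-35, 166)) + 25790 = (32854 + (8 - 1/8*(-35)**2 - 1/1152*(-35))) + 25790 = (32854 + (8 - 1/8*1225 + 35/1152)) + 25790 = (32854 + (8 - 1225/8 + 35/1152)) + 25790 = (32854 - 167149/1152) + 25790 = 37680659/1152 + 25790 = 67390739/1152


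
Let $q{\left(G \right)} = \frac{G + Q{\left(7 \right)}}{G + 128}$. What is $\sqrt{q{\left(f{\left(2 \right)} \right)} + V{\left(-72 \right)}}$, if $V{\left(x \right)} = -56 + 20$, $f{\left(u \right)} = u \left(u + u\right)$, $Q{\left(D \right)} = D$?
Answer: $\frac{i \sqrt{165954}}{68} \approx 5.9908 i$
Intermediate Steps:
$f{\left(u \right)} = 2 u^{2}$ ($f{\left(u \right)} = u 2 u = 2 u^{2}$)
$q{\left(G \right)} = \frac{7 + G}{128 + G}$ ($q{\left(G \right)} = \frac{G + 7}{G + 128} = \frac{7 + G}{128 + G}$)
$V{\left(x \right)} = -36$
$\sqrt{q{\left(f{\left(2 \right)} \right)} + V{\left(-72 \right)}} = \sqrt{\frac{7 + 2 \cdot 2^{2}}{128 + 2 \cdot 2^{2}} - 36} = \sqrt{\frac{7 + 2 \cdot 4}{128 + 2 \cdot 4} - 36} = \sqrt{\frac{7 + 8}{128 + 8} - 36} = \sqrt{\frac{1}{136} \cdot 15 - 36} = \sqrt{\frac{15}{136} - 36} = \sqrt{- \frac{4881}{136}} = \frac{i \sqrt{165954}}{68}$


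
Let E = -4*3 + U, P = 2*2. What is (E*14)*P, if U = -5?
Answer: -952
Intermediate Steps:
P = 4
E = -17 (E = -4*3 - 5 = -12 - 5 = -17)
(E*14)*P = -17*14*4 = -238*4 = -952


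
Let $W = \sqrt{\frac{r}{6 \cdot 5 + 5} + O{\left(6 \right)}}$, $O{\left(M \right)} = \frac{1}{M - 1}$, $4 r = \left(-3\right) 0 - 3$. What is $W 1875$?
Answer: $\frac{1875 \sqrt{35}}{14} \approx 792.33$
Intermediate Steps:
$r = - \frac{3}{4}$ ($r = \frac{\left(-3\right) 0 - 3}{4} = \frac{0 - 3}{4} = \frac{1}{4} \left(-3\right) = - \frac{3}{4} \approx -0.75$)
$O{\left(M \right)} = \frac{1}{-1 + M}$
$W = \frac{\sqrt{35}}{14}$ ($W = \sqrt{- \frac{3}{4 \left(6 \cdot 5 + 5\right)} + \frac{1}{-1 + 6}} = \sqrt{- \frac{3}{4 \left(30 + 5\right)} + \frac{1}{5}} = \sqrt{- \frac{3}{4 \cdot 35} + \frac{1}{5}} = \sqrt{\left(- \frac{3}{4}\right) \frac{1}{35} + \frac{1}{5}} = \sqrt{- \frac{3}{140} + \frac{1}{5}} = \sqrt{\frac{5}{28}} = \frac{\sqrt{35}}{14} \approx 0.42258$)
$W 1875 = \frac{\sqrt{35}}{14} \cdot 1875 = \frac{1875 \sqrt{35}}{14}$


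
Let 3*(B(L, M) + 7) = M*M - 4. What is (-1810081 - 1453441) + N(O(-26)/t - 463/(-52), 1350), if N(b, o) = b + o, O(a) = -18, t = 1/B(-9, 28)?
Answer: -169869289/52 ≈ -3.2667e+6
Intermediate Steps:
B(L, M) = -25/3 + M²/3 (B(L, M) = -7 + (M*M - 4)/3 = -7 + (M² - 4)/3 = -7 + (-4 + M²)/3 = -7 + (-4/3 + M²/3) = -25/3 + M²/3)
t = 1/253 (t = 1/(-25/3 + (⅓)*28²) = 1/(-25/3 + (⅓)*784) = 1/(-25/3 + 784/3) = 1/253 ≈ 0.0039526)
(-1810081 - 1453441) + N(O(-26)/t - 463/(-52), 1350) = (-1810081 - 1453441) + ((-18/1/253 - 463/(-52)) + 1350) = -3263522 + ((-18*253 - 463*(-1/52)) + 1350) = -3263522 + ((-4554 + 463/52) + 1350) = -3263522 + (-236345/52 + 1350) = -3263522 - 166145/52 = -169869289/52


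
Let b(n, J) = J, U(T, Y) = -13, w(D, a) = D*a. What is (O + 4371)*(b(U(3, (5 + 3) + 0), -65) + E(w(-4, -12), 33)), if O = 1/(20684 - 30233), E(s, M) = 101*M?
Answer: 136401999704/9549 ≈ 1.4284e+7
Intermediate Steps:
O = -1/9549 (O = 1/(-9549) = -1/9549 ≈ -0.00010472)
(O + 4371)*(b(U(3, (5 + 3) + 0), -65) + E(w(-4, -12), 33)) = (-1/9549 + 4371)*(-65 + 101*33) = 41738678*(-65 + 3333)/9549 = (41738678/9549)*3268 = 136401999704/9549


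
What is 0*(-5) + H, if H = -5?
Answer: -5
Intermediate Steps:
0*(-5) + H = 0*(-5) - 5 = 0 - 5 = -5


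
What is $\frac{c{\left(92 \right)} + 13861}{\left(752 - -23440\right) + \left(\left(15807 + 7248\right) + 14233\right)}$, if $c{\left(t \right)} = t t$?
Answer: $\frac{4465}{12296} \approx 0.36313$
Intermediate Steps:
$c{\left(t \right)} = t^{2}$
$\frac{c{\left(92 \right)} + 13861}{\left(752 - -23440\right) + \left(\left(15807 + 7248\right) + 14233\right)} = \frac{92^{2} + 13861}{\left(752 - -23440\right) + \left(\left(15807 + 7248\right) + 14233\right)} = \frac{8464 + 13861}{\left(752 + 23440\right) + \left(23055 + 14233\right)} = \frac{22325}{24192 + 37288} = \frac{22325}{61480} = 22325 \cdot \frac{1}{61480} = \frac{4465}{12296}$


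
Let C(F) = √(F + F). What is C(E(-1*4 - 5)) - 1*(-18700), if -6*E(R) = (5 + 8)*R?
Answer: 18700 + √39 ≈ 18706.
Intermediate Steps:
E(R) = -13*R/6 (E(R) = -(5 + 8)*R/6 = -13*R/6)
C(F) = √2*√F (C(F) = √(2*F) = √2*√F)
C(E(-1*4 - 5)) - 1*(-18700) = √2*√(-13*(-1*4 - 5)/6) - 1*(-18700) = √2*√(-13*(-4 - 5)/6) + 18700 = √2*√(-13/6*(-9)) + 18700 = √2*√(39/2) + 18700 = √2*(√78/2) + 18700 = √39 + 18700 = 18700 + √39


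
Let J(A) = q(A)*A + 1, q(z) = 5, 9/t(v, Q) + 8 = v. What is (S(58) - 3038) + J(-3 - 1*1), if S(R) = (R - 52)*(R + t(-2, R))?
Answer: -13572/5 ≈ -2714.4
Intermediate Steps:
t(v, Q) = 9/(-8 + v)
S(R) = (-52 + R)*(-9/10 + R) (S(R) = (R - 52)*(R + 9/(-8 - 2)) = (-52 + R)*(R + 9/(-10)) = (-52 + R)*(R + 9*(-⅒)) = (-52 + R)*(R - 9/10) = (-52 + R)*(-9/10 + R))
J(A) = 1 + 5*A (J(A) = 5*A + 1 = 1 + 5*A)
(S(58) - 3038) + J(-3 - 1*1) = ((234/5 + 58² - 529/10*58) - 3038) + (1 + 5*(-3 - 1*1)) = ((234/5 + 3364 - 15341/5) - 3038) + (1 + 5*(-3 - 1)) = (1713/5 - 3038) + (1 + 5*(-4)) = -13477/5 + (1 - 20) = -13477/5 - 19 = -13572/5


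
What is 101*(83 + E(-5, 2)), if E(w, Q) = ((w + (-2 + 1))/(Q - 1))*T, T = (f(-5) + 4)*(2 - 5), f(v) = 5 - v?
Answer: 33835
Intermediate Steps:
T = -42 (T = ((5 - 1*(-5)) + 4)*(2 - 5) = ((5 + 5) + 4)*(-3) = (10 + 4)*(-3) = 14*(-3) = -42)
E(w, Q) = -42*(-1 + w)/(-1 + Q) (E(w, Q) = ((w + (-2 + 1))/(Q - 1))*(-42) = ((w - 1)/(-1 + Q))*(-42) = ((-1 + w)/(-1 + Q))*(-42) = -42*(-1 + w)/(-1 + Q))
101*(83 + E(-5, 2)) = 101*(83 + 42*(1 - 1*(-5))/(-1 + 2)) = 101*(83 + 42*(1 + 5)/1) = 101*(83 + 42*1*6) = 101*(83 + 252) = 101*335 = 33835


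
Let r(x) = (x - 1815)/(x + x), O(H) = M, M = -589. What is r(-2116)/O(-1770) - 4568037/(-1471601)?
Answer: 367120110595/118328493208 ≈ 3.1026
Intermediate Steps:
O(H) = -589
r(x) = (-1815 + x)/(2*x) (r(x) = (-1815 + x)/((2*x)) = (-1815 + x)*(1/(2*x)) = (-1815 + x)/(2*x))
r(-2116)/O(-1770) - 4568037/(-1471601) = ((1/2)*(-1815 - 2116)/(-2116))/(-589) - 4568037/(-1471601) = ((1/2)*(-1/2116)*(-3931))*(-1/589) - 4568037*(-1/1471601) = (3931/4232)*(-1/589) + 4568037/1471601 = -3931/2492648 + 4568037/1471601 = 367120110595/118328493208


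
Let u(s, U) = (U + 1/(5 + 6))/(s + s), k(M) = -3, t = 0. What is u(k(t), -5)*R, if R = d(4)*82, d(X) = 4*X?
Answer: 11808/11 ≈ 1073.5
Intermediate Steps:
u(s, U) = (1/11 + U)/(2*s) (u(s, U) = (U + 1/11)/((2*s)) = (U + 1/11)*(1/(2*s)) = (1/11 + U)*(1/(2*s)) = (1/11 + U)/(2*s))
R = 1312 (R = (4*4)*82 = 16*82 = 1312)
u(k(t), -5)*R = ((1/22)*(1 + 11*(-5))/(-3))*1312 = ((1/22)*(-1/3)*(1 - 55))*1312 = ((1/22)*(-1/3)*(-54))*1312 = (9/11)*1312 = 11808/11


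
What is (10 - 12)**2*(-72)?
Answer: -288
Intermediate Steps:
(10 - 12)**2*(-72) = (-2)**2*(-72) = 4*(-72) = -288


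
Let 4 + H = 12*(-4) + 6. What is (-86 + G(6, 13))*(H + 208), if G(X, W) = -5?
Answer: -14742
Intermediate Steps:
H = -46 (H = -4 + (12*(-4) + 6) = -4 + (-48 + 6) = -4 - 42 = -46)
(-86 + G(6, 13))*(H + 208) = (-86 - 5)*(-46 + 208) = -91*162 = -14742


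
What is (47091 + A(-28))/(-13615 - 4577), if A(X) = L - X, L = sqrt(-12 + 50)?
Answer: -47119/18192 - sqrt(38)/18192 ≈ -2.5904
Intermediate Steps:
L = sqrt(38) ≈ 6.1644
A(X) = sqrt(38) - X
(47091 + A(-28))/(-13615 - 4577) = (47091 + (sqrt(38) - 1*(-28)))/(-13615 - 4577) = (47091 + (sqrt(38) + 28))/(-18192) = (47091 + (28 + sqrt(38)))*(-1/18192) = (47119 + sqrt(38))*(-1/18192) = -47119/18192 - sqrt(38)/18192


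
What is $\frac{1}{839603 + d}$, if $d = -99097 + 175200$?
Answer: $\frac{1}{915706} \approx 1.0921 \cdot 10^{-6}$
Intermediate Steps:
$d = 76103$
$\frac{1}{839603 + d} = \frac{1}{839603 + 76103} = \frac{1}{915706}$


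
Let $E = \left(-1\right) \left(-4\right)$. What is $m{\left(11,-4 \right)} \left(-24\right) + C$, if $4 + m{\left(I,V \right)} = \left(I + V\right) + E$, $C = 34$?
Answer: $-134$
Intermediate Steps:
$E = 4$
$m{\left(I,V \right)} = I + V$ ($m{\left(I,V \right)} = -4 + \left(\left(I + V\right) + 4\right) = -4 + \left(4 + I + V\right) = I + V$)
$m{\left(11,-4 \right)} \left(-24\right) + C = \left(11 - 4\right) \left(-24\right) + 34 = 7 \left(-24\right) + 34 = -168 + 34 = -134$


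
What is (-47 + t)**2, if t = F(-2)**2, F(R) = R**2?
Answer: 961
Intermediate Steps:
t = 16 (t = ((-2)**2)**2 = 4**2 = 16)
(-47 + t)**2 = (-47 + 16)**2 = (-31)**2 = 961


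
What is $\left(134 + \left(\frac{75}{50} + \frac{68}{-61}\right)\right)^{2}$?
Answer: $\frac{268796025}{14884} \approx 18059.0$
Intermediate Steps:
$\left(134 + \left(\frac{75}{50} + \frac{68}{-61}\right)\right)^{2} = \left(134 + \left(75 \cdot \frac{1}{50} + 68 \left(- \frac{1}{61}\right)\right)\right)^{2} = \left(134 + \left(\frac{3}{2} - \frac{68}{61}\right)\right)^{2} = \left(134 + \frac{47}{122}\right)^{2} = \left(\frac{16395}{122}\right)^{2} = \frac{268796025}{14884}$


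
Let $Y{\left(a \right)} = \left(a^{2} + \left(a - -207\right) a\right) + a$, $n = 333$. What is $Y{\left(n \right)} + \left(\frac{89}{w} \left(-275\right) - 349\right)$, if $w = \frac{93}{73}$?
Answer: $\frac{25247774}{93} \approx 2.7148 \cdot 10^{5}$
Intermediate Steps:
$w = \frac{93}{73}$ ($w = 93 \cdot \frac{1}{73} = \frac{93}{73} \approx 1.274$)
$Y{\left(a \right)} = a + a^{2} + a \left(207 + a\right)$ ($Y{\left(a \right)} = \left(a^{2} + \left(a + 207\right) a\right) + a = \left(a^{2} + \left(207 + a\right) a\right) + a = \left(a^{2} + a \left(207 + a\right)\right) + a = a + a^{2} + a \left(207 + a\right)$)
$Y{\left(n \right)} + \left(\frac{89}{w} \left(-275\right) - 349\right) = 2 \cdot 333 \left(104 + 333\right) + \left(\frac{89}{\frac{93}{73}} \left(-275\right) - 349\right) = 2 \cdot 333 \cdot 437 + \left(89 \cdot \frac{73}{93} \left(-275\right) - 349\right) = 291042 + \left(\frac{6497}{93} \left(-275\right) - 349\right) = 291042 - \frac{1819132}{93} = \frac{25247774}{93}$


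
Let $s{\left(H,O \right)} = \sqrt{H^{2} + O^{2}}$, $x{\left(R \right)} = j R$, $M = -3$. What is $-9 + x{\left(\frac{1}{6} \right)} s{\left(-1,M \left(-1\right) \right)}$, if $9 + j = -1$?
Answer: $-9 - \frac{5 \sqrt{10}}{3} \approx -14.27$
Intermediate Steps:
$j = -10$ ($j = -9 - 1 = -10$)
$x{\left(R \right)} = - 10 R$
$-9 + x{\left(\frac{1}{6} \right)} s{\left(-1,M \left(-1\right) \right)} = -9 + - \frac{10}{6} \sqrt{\left(-1\right)^{2} + \left(\left(-3\right) \left(-1\right)\right)^{2}} = -9 + \left(-10\right) \frac{1}{6} \sqrt{1 + 3^{2}} = -9 - \frac{5 \sqrt{1 + 9}}{3} = -9 - \frac{5 \sqrt{10}}{3}$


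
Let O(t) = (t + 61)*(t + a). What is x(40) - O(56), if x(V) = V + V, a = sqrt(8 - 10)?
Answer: -6472 - 117*I*sqrt(2) ≈ -6472.0 - 165.46*I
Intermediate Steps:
a = I*sqrt(2) (a = sqrt(-2) = I*sqrt(2) ≈ 1.4142*I)
x(V) = 2*V
O(t) = (61 + t)*(t + I*sqrt(2)) (O(t) = (t + 61)*(t + I*sqrt(2)) = (61 + t)*(t + I*sqrt(2)))
x(40) - O(56) = 2*40 - (56**2 + 61*56 + 61*I*sqrt(2) + I*56*sqrt(2)) = 80 - (3136 + 3416 + 61*I*sqrt(2) + 56*I*sqrt(2)) = 80 - (6552 + 117*I*sqrt(2)) = 80 + (-6552 - 117*I*sqrt(2)) = -6472 - 117*I*sqrt(2)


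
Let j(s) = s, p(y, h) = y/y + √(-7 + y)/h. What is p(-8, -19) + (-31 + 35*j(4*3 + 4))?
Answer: 530 - I*√15/19 ≈ 530.0 - 0.20384*I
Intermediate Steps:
p(y, h) = 1 + √(-7 + y)/h
p(-8, -19) + (-31 + 35*j(4*3 + 4)) = (-19 + √(-7 - 8))/(-19) + (-31 + 35*(4*3 + 4)) = -(-19 + √(-15))/19 + (-31 + 35*(12 + 4)) = -(-19 + I*√15)/19 + (-31 + 35*16) = (1 - I*√15/19) + (-31 + 560) = (1 - I*√15/19) + 529 = 530 - I*√15/19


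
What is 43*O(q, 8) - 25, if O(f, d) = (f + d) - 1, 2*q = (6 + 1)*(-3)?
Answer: -351/2 ≈ -175.50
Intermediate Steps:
q = -21/2 (q = ((6 + 1)*(-3))/2 = (7*(-3))/2 = (½)*(-21) = -21/2 ≈ -10.500)
O(f, d) = -1 + d + f (O(f, d) = (d + f) - 1 = -1 + d + f)
43*O(q, 8) - 25 = 43*(-1 + 8 - 21/2) - 25 = 43*(-7/2) - 25 = -301/2 - 25 = -351/2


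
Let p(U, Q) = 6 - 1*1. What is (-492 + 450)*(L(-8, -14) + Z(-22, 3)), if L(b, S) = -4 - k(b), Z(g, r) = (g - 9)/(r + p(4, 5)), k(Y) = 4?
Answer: 1995/4 ≈ 498.75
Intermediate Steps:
p(U, Q) = 5 (p(U, Q) = 6 - 1 = 5)
Z(g, r) = (-9 + g)/(5 + r) (Z(g, r) = (g - 9)/(r + 5) = (-9 + g)/(5 + r))
L(b, S) = -8 (L(b, S) = -4 - 1*4 = -4 - 4 = -8)
(-492 + 450)*(L(-8, -14) + Z(-22, 3)) = (-492 + 450)*(-8 + (-9 - 22)/(5 + 3)) = -42*(-8 - 31/8) = -42*(-95/8) = 1995/4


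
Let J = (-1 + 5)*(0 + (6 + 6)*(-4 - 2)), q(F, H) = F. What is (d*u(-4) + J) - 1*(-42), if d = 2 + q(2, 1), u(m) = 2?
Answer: -238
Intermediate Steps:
d = 4 (d = 2 + 2 = 4)
J = -288 (J = 4*(0 + 12*(-6)) = 4*(0 - 72) = 4*(-72) = -288)
(d*u(-4) + J) - 1*(-42) = (4*2 - 288) - 1*(-42) = (8 - 288) + 42 = -280 + 42 = -238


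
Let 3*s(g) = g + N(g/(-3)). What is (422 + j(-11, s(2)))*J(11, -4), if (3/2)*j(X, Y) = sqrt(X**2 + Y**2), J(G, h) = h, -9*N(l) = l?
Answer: -1688 - 8*sqrt(797017)/243 ≈ -1717.4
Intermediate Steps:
N(l) = -l/9
s(g) = 28*g/81 (s(g) = (g - g/(9*(-3)))/3 = (g - g*(-1)/(9*3))/3 = (g - (-1)*g/27)/3 = (g + g/27)/3 = (28*g/27)/3 = 28*g/81)
j(X, Y) = 2*sqrt(X**2 + Y**2)/3
(422 + j(-11, s(2)))*J(11, -4) = (422 + 2*sqrt((-11)**2 + ((28/81)*2)**2)/3)*(-4) = (422 + 2*sqrt(121 + (56/81)**2)/3)*(-4) = (422 + 2*sqrt(121 + 3136/6561)/3)*(-4) = (422 + 2*sqrt(797017/6561)/3)*(-4) = (422 + 2*(sqrt(797017)/81)/3)*(-4) = (422 + 2*sqrt(797017)/243)*(-4) = -1688 - 8*sqrt(797017)/243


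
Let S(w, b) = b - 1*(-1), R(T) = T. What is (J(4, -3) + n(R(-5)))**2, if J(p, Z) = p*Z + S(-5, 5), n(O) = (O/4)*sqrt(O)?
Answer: 451/16 + 15*I*sqrt(5) ≈ 28.188 + 33.541*I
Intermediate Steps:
S(w, b) = 1 + b (S(w, b) = b + 1 = 1 + b)
n(O) = O**(3/2)/4 (n(O) = (O*(1/4))*sqrt(O) = (O/4)*sqrt(O) = O**(3/2)/4)
J(p, Z) = 6 + Z*p (J(p, Z) = p*Z + (1 + 5) = Z*p + 6 = 6 + Z*p)
(J(4, -3) + n(R(-5)))**2 = ((6 - 3*4) + (-5)**(3/2)/4)**2 = ((6 - 12) + (-5*I*sqrt(5))/4)**2 = (-6 - 5*I*sqrt(5)/4)**2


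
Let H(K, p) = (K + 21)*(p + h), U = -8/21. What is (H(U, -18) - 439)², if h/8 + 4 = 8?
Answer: 203401/9 ≈ 22600.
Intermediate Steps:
U = -8/21 (U = -8*1/21 = -8/21 ≈ -0.38095)
h = 32 (h = -32 + 8*8 = -32 + 64 = 32)
H(K, p) = (21 + K)*(32 + p) (H(K, p) = (K + 21)*(p + 32) = (21 + K)*(32 + p))
(H(U, -18) - 439)² = ((672 + 21*(-18) + 32*(-8/21) - 8/21*(-18)) - 439)² = ((672 - 378 - 256/21 + 48/7) - 439)² = (866/3 - 439)² = (-451/3)² = 203401/9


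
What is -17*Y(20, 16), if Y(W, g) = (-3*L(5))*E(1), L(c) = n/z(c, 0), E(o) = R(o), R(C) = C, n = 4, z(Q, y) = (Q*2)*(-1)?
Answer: -102/5 ≈ -20.400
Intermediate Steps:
z(Q, y) = -2*Q (z(Q, y) = (2*Q)*(-1) = -2*Q)
E(o) = o
L(c) = -2/c (L(c) = 4/((-2*c)) = 4*(-1/(2*c)) = -2/c)
Y(W, g) = 6/5 (Y(W, g) = -(-6)/5*1 = -3*(-⅖)*1 = (6/5)*1 = 6/5)
-17*Y(20, 16) = -17*6/5 = -102/5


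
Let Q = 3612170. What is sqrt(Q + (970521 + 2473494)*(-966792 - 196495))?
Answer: I*sqrt(4006374265135) ≈ 2.0016e+6*I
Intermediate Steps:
sqrt(Q + (970521 + 2473494)*(-966792 - 196495)) = sqrt(3612170 + (970521 + 2473494)*(-966792 - 196495)) = sqrt(3612170 + 3444015*(-1163287)) = sqrt(3612170 - 4006377877305) = sqrt(-4006374265135) = I*sqrt(4006374265135)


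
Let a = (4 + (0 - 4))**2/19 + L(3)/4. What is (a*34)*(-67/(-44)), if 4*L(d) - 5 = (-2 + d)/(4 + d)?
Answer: 10251/616 ≈ 16.641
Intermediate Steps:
L(d) = 5/4 + (-2 + d)/(4*(4 + d)) (L(d) = 5/4 + ((-2 + d)/(4 + d))/4 = 5/4 + (-2 + d)/(4*(4 + d)))
a = 9/28 (a = (4 + (0 - 4))**2/19 + (3*(3 + 3)/(2*(4 + 3)))/4 = (4 - 4)**2*(1/19) + ((3/2)*6/7)*(1/4) = 0**2*(1/19) + ((3/2)*(1/7)*6)*(1/4) = 0*(1/19) + (9/7)*(1/4) = 0 + 9/28 = 9/28 ≈ 0.32143)
(a*34)*(-67/(-44)) = ((9/28)*34)*(-67/(-44)) = 153*(-67*(-1/44))/14 = (153/14)*(67/44) = 10251/616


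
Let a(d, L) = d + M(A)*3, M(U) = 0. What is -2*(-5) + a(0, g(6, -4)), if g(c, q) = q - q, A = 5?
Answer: 10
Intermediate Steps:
g(c, q) = 0
a(d, L) = d (a(d, L) = d + 0*3 = d + 0 = d)
-2*(-5) + a(0, g(6, -4)) = -2*(-5) + 0 = 10 + 0 = 10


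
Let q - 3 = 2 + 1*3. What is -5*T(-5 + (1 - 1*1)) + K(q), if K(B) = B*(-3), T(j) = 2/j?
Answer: -22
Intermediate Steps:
q = 8 (q = 3 + (2 + 1*3) = 3 + (2 + 3) = 3 + 5 = 8)
K(B) = -3*B
-5*T(-5 + (1 - 1*1)) + K(q) = -10/(-5 + (1 - 1*1)) - 3*8 = -10/(-5 + (1 - 1)) - 24 = -10/(-5 + 0) - 24 = -10/(-5) - 24 = -10*(-1)/5 - 24 = -5*(-⅖) - 24 = 2 - 24 = -22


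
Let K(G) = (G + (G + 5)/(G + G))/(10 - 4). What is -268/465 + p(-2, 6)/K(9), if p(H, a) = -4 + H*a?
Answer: -53168/5115 ≈ -10.395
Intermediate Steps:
K(G) = G/6 + (5 + G)/(12*G) (K(G) = (G + (5 + G)/((2*G)))/6 = (G + (5 + G)*(1/(2*G)))*(⅙) = (G + (5 + G)/(2*G))*(⅙) = G/6 + (5 + G)/(12*G))
-268/465 + p(-2, 6)/K(9) = -268/465 + (-4 - 2*6)/(((1/12)*(5 + 9*(1 + 2*9))/9)) = -268*1/465 + (-4 - 12)/(((1/12)*(⅑)*(5 + 9*(1 + 18)))) = -268/465 - 16*108/(5 + 9*19) = -268/465 - 16*108/(5 + 171) = -268/465 - 16/((1/12)*(⅑)*176) = -268/465 - 16/44/27 = -268/465 - 16*27/44 = -268/465 - 108/11 = -53168/5115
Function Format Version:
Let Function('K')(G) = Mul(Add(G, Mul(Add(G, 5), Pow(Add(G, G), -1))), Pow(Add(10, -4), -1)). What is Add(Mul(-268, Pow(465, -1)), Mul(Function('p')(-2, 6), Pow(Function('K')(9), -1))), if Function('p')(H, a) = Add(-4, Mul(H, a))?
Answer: Rational(-53168, 5115) ≈ -10.395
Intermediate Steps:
Function('K')(G) = Add(Mul(Rational(1, 6), G), Mul(Rational(1, 12), Pow(G, -1), Add(5, G))) (Function('K')(G) = Mul(Add(G, Mul(Add(5, G), Pow(Mul(2, G), -1))), Pow(6, -1)) = Mul(Add(G, Mul(Add(5, G), Mul(Rational(1, 2), Pow(G, -1)))), Rational(1, 6)) = Mul(Add(G, Mul(Rational(1, 2), Pow(G, -1), Add(5, G))), Rational(1, 6)) = Add(Mul(Rational(1, 6), G), Mul(Rational(1, 12), Pow(G, -1), Add(5, G))))
Add(Mul(-268, Pow(465, -1)), Mul(Function('p')(-2, 6), Pow(Function('K')(9), -1))) = Add(Mul(-268, Pow(465, -1)), Mul(Add(-4, Mul(-2, 6)), Pow(Mul(Rational(1, 12), Pow(9, -1), Add(5, Mul(9, Add(1, Mul(2, 9))))), -1))) = Add(Mul(-268, Rational(1, 465)), Mul(Add(-4, -12), Pow(Mul(Rational(1, 12), Rational(1, 9), Add(5, Mul(9, Add(1, 18)))), -1))) = Add(Rational(-268, 465), Mul(-16, Pow(Mul(Rational(1, 12), Rational(1, 9), Add(5, Mul(9, 19))), -1))) = Add(Rational(-268, 465), Mul(-16, Pow(Mul(Rational(1, 12), Rational(1, 9), Add(5, 171)), -1))) = Add(Rational(-268, 465), Mul(-16, Pow(Mul(Rational(1, 12), Rational(1, 9), 176), -1))) = Add(Rational(-268, 465), Mul(-16, Pow(Rational(44, 27), -1))) = Add(Rational(-268, 465), Mul(-16, Rational(27, 44))) = Add(Rational(-268, 465), Rational(-108, 11)) = Rational(-53168, 5115)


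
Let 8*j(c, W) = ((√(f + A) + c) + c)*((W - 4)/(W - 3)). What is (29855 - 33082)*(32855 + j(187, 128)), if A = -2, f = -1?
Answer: -13271592544/125 - 100037*I*√3/250 ≈ -1.0617e+8 - 693.08*I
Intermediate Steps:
j(c, W) = (-4 + W)*(2*c + I*√3)/(8*(-3 + W)) (j(c, W) = (((√(-1 - 2) + c) + c)*((W - 4)/(W - 3)))/8 = (((√(-3) + c) + c)*((-4 + W)/(-3 + W)))/8 = (((I*√3 + c) + c)*((-4 + W)/(-3 + W)))/8 = (((c + I*√3) + c)*((-4 + W)/(-3 + W)))/8 = ((2*c + I*√3)*((-4 + W)/(-3 + W)))/8 = ((-4 + W)*(2*c + I*√3)/(-3 + W))/8 = (-4 + W)*(2*c + I*√3)/(8*(-3 + W)))
(29855 - 33082)*(32855 + j(187, 128)) = (29855 - 33082)*(32855 + (-1*187 - I*√3/2 + (¼)*128*187 + (⅛)*I*128*√3)/(-3 + 128)) = -3227*(32855 + (-187 - I*√3/2 + 5984 + 16*I*√3)/125) = -3227*(32855 + (5797 + 31*I*√3/2)/125) = -3227*(32855 + (5797/125 + 31*I*√3/250)) = -3227*(4112672/125 + 31*I*√3/250) = -13271592544/125 - 100037*I*√3/250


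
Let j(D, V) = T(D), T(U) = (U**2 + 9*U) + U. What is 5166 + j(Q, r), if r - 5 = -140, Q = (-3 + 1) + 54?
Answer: 8390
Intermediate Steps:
Q = 52 (Q = -2 + 54 = 52)
r = -135 (r = 5 - 140 = -135)
T(U) = U**2 + 10*U
j(D, V) = D*(10 + D)
5166 + j(Q, r) = 5166 + 52*(10 + 52) = 5166 + 52*62 = 5166 + 3224 = 8390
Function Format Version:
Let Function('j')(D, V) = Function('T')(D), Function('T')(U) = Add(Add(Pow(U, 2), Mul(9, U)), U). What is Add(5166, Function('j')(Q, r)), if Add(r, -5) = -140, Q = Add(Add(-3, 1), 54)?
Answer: 8390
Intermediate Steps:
Q = 52 (Q = Add(-2, 54) = 52)
r = -135 (r = Add(5, -140) = -135)
Function('T')(U) = Add(Pow(U, 2), Mul(10, U))
Function('j')(D, V) = Mul(D, Add(10, D))
Add(5166, Function('j')(Q, r)) = Add(5166, Mul(52, Add(10, 52))) = Add(5166, Mul(52, 62)) = Add(5166, 3224) = 8390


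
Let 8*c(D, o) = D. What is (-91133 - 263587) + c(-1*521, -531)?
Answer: -2838281/8 ≈ -3.5479e+5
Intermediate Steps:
c(D, o) = D/8
(-91133 - 263587) + c(-1*521, -531) = (-91133 - 263587) + (-1*521)/8 = -354720 + (1/8)*(-521) = -354720 - 521/8 = -2838281/8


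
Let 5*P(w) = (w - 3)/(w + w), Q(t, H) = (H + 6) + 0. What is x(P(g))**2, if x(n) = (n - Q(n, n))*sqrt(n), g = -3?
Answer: 36/5 ≈ 7.2000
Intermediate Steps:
Q(t, H) = 6 + H (Q(t, H) = (6 + H) + 0 = 6 + H)
P(w) = (-3 + w)/(10*w) (P(w) = ((w - 3)/(w + w))/5 = ((-3 + w)/((2*w)))/5 = ((-3 + w)*(1/(2*w)))/5 = ((-3 + w)/(2*w))/5 = (-3 + w)/(10*w))
x(n) = -6*sqrt(n) (x(n) = (n - (6 + n))*sqrt(n) = (n + (-6 - n))*sqrt(n) = -6*sqrt(n))
x(P(g))**2 = (-6*sqrt(15)*sqrt(-1/(-3))/5)**2 = (-6*sqrt(5)/5)**2 = 36/5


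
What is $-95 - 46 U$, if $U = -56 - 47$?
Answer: $4643$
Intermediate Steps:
$U = -103$
$-95 - 46 U = -95 - -4738 = -95 + 4738 = 4643$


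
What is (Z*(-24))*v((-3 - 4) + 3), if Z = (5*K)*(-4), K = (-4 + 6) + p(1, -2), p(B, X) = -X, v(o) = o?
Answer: -7680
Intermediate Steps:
K = 4 (K = (-4 + 6) - 1*(-2) = 2 + 2 = 4)
Z = -80 (Z = (5*4)*(-4) = 20*(-4) = -80)
(Z*(-24))*v((-3 - 4) + 3) = (-80*(-24))*((-3 - 4) + 3) = 1920*(-7 + 3) = 1920*(-4) = -7680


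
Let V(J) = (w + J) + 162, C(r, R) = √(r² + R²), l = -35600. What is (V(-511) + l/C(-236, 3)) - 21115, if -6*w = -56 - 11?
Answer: -128717/6 - 7120*√55705/11141 ≈ -21604.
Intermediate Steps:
w = 67/6 (w = -(-56 - 11)/6 = -⅙*(-67) = 67/6 ≈ 11.167)
C(r, R) = √(R² + r²)
V(J) = 1039/6 + J (V(J) = (67/6 + J) + 162 = 1039/6 + J)
(V(-511) + l/C(-236, 3)) - 21115 = ((1039/6 - 511) - 35600/√(3² + (-236)²)) - 21115 = (-2027/6 - 35600/√(9 + 55696)) - 21115 = (-2027/6 - 35600*√55705/55705) - 21115 = (-2027/6 - 7120*√55705/11141) - 21115 = -128717/6 - 7120*√55705/11141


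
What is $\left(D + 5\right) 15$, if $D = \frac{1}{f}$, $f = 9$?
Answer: $\frac{230}{3} \approx 76.667$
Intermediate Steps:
$D = \frac{1}{9} \approx 0.11111$
$\left(D + 5\right) 15 = \left(\frac{1}{9} + 5\right) 15 = \frac{46}{9} \cdot 15 = \frac{230}{3}$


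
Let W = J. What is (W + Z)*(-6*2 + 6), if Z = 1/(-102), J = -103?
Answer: 10507/17 ≈ 618.06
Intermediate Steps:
W = -103
Z = -1/102 ≈ -0.0098039
(W + Z)*(-6*2 + 6) = (-103 - 1/102)*(-6*2 + 6) = -10507*(-12 + 6)/102 = -10507/102*(-6) = 10507/17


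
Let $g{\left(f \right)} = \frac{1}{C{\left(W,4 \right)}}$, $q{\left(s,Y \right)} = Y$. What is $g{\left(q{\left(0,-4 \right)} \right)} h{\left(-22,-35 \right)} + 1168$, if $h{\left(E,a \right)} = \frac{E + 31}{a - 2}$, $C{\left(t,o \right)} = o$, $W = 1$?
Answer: $\frac{172855}{148} \approx 1167.9$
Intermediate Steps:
$h{\left(E,a \right)} = \frac{31 + E}{-2 + a}$
$g{\left(f \right)} = \frac{1}{4}$
$g{\left(q{\left(0,-4 \right)} \right)} h{\left(-22,-35 \right)} + 1168 = \frac{\frac{1}{-2 - 35} \left(31 - 22\right)}{4} + 1168 = \frac{\frac{1}{-37} \cdot 9}{4} + 1168 = \frac{\left(- \frac{1}{37}\right) 9}{4} + 1168 = \frac{1}{4} \left(- \frac{9}{37}\right) + 1168 = - \frac{9}{148} + 1168 = \frac{172855}{148}$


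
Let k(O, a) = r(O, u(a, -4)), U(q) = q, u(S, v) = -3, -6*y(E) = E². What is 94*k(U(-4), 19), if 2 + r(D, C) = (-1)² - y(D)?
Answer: 470/3 ≈ 156.67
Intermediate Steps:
y(E) = -E²/6
r(D, C) = -1 + D²/6 (r(D, C) = -2 + ((-1)² - (-1)*D²/6) = -2 + (1 + D²/6) = -1 + D²/6)
k(O, a) = -1 + O²/6
94*k(U(-4), 19) = 94*(-1 + (⅙)*(-4)²) = 94*(-1 + (⅙)*16) = 94*(-1 + 8/3) = 94*(5/3) = 470/3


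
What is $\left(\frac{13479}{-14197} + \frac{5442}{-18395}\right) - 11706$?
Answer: $- \frac{3057391764669}{261153815} \approx -11707.0$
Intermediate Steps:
$\left(\frac{13479}{-14197} + \frac{5442}{-18395}\right) - 11706 = \left(13479 \left(- \frac{1}{14197}\right) + 5442 \left(- \frac{1}{18395}\right)\right) - 11706 = \left(- \frac{13479}{14197} - \frac{5442}{18395}\right) - 11706 = - \frac{325206279}{261153815} - 11706 = - \frac{3057391764669}{261153815}$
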